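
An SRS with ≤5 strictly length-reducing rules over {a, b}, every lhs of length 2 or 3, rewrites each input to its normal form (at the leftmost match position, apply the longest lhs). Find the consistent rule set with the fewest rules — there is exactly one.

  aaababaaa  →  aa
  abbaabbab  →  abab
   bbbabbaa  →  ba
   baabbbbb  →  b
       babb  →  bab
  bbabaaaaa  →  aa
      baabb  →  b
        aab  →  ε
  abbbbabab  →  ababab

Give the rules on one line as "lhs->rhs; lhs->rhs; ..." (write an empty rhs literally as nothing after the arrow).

  | aaababaaa => aababaaa => abaaa => aa
  | abbaabbab => abaabbab => abbab => abab
  | bbbabbaa => bbabbaa => babbaa => babaa => ba
  | baabbbbb => bbbbb => bbbb => bbb => bb => b

aaa->aa; aab->; baa->; bb->b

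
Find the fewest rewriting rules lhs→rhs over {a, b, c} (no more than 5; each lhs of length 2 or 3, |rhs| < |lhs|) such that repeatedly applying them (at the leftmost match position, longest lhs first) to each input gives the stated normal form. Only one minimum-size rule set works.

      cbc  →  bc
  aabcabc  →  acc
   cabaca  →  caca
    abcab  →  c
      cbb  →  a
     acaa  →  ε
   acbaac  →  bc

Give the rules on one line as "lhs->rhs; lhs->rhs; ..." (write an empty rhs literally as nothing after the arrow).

  | cbc => bc
  | aabcabc => bbcabc => acabc => acc
  | cabaca => caca
  | abcab => cab => c

aa->b; ab->; bb->a; cb->b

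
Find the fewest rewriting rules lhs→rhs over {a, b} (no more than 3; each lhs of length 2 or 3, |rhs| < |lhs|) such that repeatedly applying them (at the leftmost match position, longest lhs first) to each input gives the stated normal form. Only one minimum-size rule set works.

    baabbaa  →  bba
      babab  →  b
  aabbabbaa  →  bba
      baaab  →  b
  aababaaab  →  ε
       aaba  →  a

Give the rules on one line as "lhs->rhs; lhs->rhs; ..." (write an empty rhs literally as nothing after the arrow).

  | baabbaa => babbaa => bbaa => bba
  | babab => bab => b
  | aabbabbaa => abbabbaa => babbaa => bbaa => bba
  | baaab => baab => bab => b

aa->a; ab->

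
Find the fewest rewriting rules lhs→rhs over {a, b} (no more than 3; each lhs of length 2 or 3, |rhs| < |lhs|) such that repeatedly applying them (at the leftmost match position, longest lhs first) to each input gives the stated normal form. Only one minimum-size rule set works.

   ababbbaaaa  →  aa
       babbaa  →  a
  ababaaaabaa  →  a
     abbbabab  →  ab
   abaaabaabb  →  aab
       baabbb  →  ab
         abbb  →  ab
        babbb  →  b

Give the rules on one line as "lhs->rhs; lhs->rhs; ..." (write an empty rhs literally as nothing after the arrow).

aaa->a; ba->; bb->b

  | ababbbaaaa => abbbaaaa => abbaaaa => abaaaa => aaaa => aa
  | babbaa => bbaa => baa => a
  | ababaaaabaa => abaaaabaa => aaaabaa => aabaa => aaa => a
  | abbbabab => abbabab => ababab => abab => ab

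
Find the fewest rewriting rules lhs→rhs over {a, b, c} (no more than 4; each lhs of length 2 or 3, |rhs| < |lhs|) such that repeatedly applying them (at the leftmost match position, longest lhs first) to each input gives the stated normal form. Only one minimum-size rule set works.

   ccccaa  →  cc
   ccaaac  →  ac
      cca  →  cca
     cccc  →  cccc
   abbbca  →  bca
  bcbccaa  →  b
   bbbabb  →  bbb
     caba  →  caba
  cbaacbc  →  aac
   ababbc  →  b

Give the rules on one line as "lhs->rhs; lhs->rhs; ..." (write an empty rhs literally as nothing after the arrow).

abb->; abc->b; caa->b; cb->

  | ccccaa => cccb => cc
  | ccaaac => cbac => ac
  | cca
  | cccc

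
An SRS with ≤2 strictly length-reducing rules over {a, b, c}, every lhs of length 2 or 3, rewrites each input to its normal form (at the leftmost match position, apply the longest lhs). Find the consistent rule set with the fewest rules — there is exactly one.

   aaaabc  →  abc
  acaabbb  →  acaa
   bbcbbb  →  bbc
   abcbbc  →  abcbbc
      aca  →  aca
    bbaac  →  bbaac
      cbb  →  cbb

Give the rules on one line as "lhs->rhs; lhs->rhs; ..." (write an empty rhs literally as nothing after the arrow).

  | aaaabc => abc
  | acaabbb => acaa
  | bbcbbb => bbc
  | abcbbc

aaa->; bbb->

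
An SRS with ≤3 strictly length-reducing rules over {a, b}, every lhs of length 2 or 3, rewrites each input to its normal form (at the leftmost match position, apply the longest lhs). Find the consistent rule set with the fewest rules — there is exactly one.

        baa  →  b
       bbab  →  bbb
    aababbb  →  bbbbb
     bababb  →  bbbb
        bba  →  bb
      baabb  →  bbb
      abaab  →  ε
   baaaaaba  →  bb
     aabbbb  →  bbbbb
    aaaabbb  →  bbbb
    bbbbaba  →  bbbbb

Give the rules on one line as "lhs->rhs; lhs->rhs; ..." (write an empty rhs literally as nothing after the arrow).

aa->b; abb->; ba->b

  | baa => ba => b
  | bbab => bbb
  | aababbb => bbabbb => bbbbb
  | bababb => bbabb => bbbb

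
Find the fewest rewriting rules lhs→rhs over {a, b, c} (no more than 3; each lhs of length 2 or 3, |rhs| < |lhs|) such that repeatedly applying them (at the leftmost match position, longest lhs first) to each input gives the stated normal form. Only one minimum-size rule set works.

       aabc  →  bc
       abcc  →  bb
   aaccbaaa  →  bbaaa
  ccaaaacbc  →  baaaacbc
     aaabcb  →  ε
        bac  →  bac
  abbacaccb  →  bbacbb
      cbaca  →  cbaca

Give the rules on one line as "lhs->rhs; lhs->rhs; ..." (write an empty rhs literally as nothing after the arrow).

ab->b; bcb->; cc->b

  | aabc => abc => bc
  | abcc => bcc => bb
  | aaccbaaa => aabbaaa => abbaaa => bbaaa
  | ccaaaacbc => baaaacbc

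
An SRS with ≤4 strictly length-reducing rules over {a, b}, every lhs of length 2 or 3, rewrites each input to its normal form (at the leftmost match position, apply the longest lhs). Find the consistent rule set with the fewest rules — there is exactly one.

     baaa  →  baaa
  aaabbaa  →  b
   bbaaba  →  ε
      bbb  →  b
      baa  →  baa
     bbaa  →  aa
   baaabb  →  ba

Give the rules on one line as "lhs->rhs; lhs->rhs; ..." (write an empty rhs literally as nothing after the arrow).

ab->; aba->b; bb->

  | baaa
  | aaabbaa => aabaa => aba => b
  | bbaaba => aaba => ab => ε
  | bbb => b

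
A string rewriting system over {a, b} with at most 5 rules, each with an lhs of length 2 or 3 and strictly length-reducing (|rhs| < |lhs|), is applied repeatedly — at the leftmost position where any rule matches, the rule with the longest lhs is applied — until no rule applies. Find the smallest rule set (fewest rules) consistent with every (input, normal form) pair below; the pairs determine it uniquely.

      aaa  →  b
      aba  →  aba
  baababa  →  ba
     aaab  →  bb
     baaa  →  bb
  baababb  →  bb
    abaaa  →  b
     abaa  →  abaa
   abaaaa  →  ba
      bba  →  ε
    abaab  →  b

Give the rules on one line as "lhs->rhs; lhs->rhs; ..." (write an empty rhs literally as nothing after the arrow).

  | aaa => b
  | aba
  | baababa => bbaba => ba
  | aaab => bb

aaa->b; aab->b; abb->b; bba->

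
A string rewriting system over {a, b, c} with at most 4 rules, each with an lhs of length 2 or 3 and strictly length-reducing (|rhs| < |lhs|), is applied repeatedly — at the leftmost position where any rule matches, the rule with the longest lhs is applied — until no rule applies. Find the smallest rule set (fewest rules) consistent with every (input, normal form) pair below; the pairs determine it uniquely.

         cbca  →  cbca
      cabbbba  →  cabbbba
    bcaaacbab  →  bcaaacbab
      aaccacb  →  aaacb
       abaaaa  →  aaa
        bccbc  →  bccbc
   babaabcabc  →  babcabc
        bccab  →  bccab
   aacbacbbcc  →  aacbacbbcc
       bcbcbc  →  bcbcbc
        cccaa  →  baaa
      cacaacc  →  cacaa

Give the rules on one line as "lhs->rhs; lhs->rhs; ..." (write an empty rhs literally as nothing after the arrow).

aba->; acc->a; ccc->ba

  | cbca
  | cabbbba
  | bcaaacbab
  | aaccacb => aaacb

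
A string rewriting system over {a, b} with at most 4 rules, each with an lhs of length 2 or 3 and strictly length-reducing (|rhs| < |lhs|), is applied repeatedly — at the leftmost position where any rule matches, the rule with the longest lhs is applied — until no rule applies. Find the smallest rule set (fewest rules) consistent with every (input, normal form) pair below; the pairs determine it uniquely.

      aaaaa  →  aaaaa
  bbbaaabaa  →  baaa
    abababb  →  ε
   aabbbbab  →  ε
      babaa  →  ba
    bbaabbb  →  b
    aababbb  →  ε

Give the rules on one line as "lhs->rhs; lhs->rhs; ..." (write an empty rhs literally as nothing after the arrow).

ab->; aba->; bb->

  | aaaaa
  | bbbaaabaa => baaabaa => baaa
  | abababb => babb => bb => ε
  | aabbbbab => abbbab => bbab => ab => ε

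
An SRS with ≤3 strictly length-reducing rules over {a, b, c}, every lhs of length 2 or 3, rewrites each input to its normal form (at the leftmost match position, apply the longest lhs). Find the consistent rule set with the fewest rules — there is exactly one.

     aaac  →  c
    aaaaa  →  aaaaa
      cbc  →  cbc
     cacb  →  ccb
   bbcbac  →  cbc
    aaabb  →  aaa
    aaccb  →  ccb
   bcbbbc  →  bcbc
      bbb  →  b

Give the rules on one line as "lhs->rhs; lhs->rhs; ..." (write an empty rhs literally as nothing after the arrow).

  | aaac => aac => ac => c
  | aaaaa
  | cbc
  | cacb => ccb

ac->c; bb->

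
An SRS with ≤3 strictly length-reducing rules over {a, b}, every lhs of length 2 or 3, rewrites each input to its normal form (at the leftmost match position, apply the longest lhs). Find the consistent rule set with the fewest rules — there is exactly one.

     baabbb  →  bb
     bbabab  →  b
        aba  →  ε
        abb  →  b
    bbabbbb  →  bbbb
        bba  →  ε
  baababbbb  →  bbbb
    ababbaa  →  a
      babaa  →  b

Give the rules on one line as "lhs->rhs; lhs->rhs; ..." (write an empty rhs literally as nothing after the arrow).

ab->; aba->ab; bba->

  | baabbb => babb => bb
  | bbabab => bab => b
  | aba => ab => ε
  | abb => b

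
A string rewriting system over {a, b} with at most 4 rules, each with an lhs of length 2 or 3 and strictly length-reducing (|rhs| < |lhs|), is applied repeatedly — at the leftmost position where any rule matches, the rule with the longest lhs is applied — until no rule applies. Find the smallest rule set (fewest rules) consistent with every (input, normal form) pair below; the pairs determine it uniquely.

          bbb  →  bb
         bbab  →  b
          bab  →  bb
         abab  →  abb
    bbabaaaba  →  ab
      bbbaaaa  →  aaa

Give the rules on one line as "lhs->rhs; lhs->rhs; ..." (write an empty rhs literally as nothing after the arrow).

  | bbb => bb
  | bbab => b
  | bab => bb
  | abab => abb

ba->b; baa->; bba->; bbb->bb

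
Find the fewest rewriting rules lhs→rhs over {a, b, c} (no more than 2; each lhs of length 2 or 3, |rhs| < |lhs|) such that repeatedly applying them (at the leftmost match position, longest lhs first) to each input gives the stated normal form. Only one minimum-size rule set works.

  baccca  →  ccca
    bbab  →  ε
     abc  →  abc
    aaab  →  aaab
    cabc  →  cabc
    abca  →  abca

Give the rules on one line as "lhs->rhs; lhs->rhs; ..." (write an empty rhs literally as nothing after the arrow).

  | baccca => ccca
  | bbab => ba => ε
  | abc
  | aaab

ba->; bab->a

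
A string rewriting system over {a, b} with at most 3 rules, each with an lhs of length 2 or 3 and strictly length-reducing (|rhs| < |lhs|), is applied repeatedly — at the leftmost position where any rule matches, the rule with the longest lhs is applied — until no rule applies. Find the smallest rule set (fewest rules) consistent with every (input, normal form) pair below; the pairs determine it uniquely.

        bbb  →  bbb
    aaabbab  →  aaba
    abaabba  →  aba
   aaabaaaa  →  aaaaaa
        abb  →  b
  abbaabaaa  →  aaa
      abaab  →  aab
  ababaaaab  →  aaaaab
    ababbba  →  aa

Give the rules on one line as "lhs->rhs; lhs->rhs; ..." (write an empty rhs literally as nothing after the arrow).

abb->b; baa->a; bab->ba

  | bbb
  | aaabbab => aabab => aaba
  | abaabba => aabba => aba
  | aaabaaaa => aaaaaa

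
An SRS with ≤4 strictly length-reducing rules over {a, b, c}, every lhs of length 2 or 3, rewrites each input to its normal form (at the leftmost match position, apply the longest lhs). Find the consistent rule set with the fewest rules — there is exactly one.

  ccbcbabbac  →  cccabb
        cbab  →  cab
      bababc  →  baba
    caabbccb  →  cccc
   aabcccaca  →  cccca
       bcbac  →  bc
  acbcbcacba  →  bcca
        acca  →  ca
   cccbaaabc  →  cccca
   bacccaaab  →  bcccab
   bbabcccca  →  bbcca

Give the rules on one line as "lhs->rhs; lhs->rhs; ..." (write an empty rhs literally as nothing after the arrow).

  | ccbcbabbac => cccbabbac => cccabbac => cccabb
  | cbab => cab
  | bababc => baba
  | caabbccb => ccbbccb => ccbccb => ccccb => cccc

aa->c; abc->a; ac->; cb->c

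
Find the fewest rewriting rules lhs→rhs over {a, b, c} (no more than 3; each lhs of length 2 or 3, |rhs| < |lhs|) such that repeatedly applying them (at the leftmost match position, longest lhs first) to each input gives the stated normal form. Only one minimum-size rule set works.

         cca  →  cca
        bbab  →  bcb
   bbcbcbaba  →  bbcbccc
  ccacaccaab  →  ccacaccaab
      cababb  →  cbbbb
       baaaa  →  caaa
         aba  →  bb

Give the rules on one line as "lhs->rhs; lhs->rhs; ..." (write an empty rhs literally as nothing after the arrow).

  | cca
  | bbab => bcb
  | bbcbcbaba => bbcbccba => bbcbccc
  | ccacaccaab

aba->bb; ba->c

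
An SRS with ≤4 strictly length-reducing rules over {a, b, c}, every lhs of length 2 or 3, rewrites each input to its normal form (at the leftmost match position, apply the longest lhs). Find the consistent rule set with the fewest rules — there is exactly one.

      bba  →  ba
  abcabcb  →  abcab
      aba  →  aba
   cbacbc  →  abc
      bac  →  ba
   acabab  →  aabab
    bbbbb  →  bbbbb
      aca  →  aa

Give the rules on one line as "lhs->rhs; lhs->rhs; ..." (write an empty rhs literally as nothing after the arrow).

  | bba => ba
  | abcabcb => abcab
  | aba
  | cbacbc => acbc => abc

ac->a; bba->ba; cb->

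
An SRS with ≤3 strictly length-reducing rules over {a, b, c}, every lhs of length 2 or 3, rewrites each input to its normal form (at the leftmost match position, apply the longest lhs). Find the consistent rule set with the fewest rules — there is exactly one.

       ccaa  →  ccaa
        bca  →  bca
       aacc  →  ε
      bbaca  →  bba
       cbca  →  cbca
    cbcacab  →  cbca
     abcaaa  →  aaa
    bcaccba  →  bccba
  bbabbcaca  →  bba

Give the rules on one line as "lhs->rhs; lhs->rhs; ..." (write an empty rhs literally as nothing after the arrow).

  | ccaa
  | bca
  | aacc => ac => ε
  | bbaca => bba

ab->a; ac->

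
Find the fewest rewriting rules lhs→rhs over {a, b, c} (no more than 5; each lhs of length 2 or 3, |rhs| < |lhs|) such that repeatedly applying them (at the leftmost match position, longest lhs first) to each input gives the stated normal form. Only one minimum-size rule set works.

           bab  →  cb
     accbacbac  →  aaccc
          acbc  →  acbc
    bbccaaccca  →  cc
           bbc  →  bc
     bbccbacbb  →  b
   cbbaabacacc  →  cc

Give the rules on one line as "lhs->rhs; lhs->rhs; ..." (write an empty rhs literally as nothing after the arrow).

  | bab => cb
  | accbacbac => aacbac => aaccc
  | acbc
  | bbccaaccca => bccaaccca => baccca => cccca => cc

ba->c; bb->b; cca->; ccb->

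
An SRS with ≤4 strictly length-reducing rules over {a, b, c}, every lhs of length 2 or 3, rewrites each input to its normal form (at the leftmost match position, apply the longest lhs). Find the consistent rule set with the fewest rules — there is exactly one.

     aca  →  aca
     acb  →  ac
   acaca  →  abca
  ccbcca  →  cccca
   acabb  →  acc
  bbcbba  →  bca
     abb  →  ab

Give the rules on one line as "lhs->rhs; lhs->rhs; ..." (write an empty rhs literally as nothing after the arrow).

  | aca
  | acb => ac
  | acaca => abca
  | ccbcca => cccca

bb->b; cab->cc; cac->bc; cb->c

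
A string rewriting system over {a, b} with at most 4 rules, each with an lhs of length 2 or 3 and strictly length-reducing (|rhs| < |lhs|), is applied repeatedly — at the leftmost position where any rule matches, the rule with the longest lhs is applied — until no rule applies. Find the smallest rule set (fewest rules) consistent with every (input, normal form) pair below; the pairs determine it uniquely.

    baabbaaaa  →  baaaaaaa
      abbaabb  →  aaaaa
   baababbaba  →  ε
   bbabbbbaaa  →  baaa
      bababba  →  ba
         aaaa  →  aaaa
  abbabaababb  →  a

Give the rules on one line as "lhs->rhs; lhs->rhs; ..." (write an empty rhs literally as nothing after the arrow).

ab->; aba->ba; abb->aa; bba->ab

  | baabbaaaa => baaaaaaa
  | abbaabb => aaaabb => aaaaa
  | baababbaba => bababbaba => bbabbaba => abbbaba => aababa => ababa => baba => bba => ab => ε
  | bbabbbbaaa => abbbbbaaa => aabbbaaa => aaabaaa => aabaaa => abaaa => baaa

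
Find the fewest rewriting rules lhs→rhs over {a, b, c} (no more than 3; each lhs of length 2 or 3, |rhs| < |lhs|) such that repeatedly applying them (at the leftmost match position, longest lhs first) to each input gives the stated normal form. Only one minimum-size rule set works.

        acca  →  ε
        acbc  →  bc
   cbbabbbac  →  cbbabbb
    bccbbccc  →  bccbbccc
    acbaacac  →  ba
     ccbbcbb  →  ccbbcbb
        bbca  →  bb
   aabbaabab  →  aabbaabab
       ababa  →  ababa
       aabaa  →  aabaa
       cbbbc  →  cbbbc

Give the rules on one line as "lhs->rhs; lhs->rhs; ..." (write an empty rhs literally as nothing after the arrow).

  | acca => ca => ε
  | acbc => bc
  | cbbabbbac => cbbabbb
  | bccbbccc

ac->; ca->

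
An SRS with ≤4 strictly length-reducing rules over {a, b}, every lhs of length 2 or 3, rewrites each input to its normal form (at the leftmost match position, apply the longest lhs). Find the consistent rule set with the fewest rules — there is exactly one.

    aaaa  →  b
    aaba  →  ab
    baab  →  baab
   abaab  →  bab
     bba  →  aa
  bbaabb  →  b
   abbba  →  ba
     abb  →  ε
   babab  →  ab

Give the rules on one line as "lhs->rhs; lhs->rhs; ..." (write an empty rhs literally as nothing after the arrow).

aaa->ab; aba->b; abb->; bb->a

  | aaaa => aba => b
  | aaba => ab
  | baab
  | abaab => bab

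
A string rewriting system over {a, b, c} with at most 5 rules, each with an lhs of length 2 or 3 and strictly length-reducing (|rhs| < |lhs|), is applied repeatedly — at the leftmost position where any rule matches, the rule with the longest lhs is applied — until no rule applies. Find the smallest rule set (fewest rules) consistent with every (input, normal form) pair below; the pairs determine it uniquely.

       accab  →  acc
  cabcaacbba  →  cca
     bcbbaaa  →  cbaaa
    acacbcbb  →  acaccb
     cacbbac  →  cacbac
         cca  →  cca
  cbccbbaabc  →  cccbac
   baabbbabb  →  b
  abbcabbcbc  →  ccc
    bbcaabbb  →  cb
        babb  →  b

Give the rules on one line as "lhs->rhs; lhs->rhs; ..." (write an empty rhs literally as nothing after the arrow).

aac->aa; ab->; bb->b; bc->c

  | accab => acc
  | cabcaacbba => ccaacbba => ccaabba => ccaba => cca
  | bcbbaaa => cbbaaa => cbaaa
  | acacbcbb => acaccbb => acaccb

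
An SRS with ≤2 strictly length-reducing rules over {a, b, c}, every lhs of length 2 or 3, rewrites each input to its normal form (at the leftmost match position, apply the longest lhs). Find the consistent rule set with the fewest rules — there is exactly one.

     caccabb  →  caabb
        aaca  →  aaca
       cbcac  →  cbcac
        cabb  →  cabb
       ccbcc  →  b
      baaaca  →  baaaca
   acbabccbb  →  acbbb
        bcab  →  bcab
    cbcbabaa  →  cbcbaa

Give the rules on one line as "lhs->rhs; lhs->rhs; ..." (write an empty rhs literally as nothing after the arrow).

  | caccabb => caabb
  | aaca
  | cbcac
  | cabb

bab->b; cc->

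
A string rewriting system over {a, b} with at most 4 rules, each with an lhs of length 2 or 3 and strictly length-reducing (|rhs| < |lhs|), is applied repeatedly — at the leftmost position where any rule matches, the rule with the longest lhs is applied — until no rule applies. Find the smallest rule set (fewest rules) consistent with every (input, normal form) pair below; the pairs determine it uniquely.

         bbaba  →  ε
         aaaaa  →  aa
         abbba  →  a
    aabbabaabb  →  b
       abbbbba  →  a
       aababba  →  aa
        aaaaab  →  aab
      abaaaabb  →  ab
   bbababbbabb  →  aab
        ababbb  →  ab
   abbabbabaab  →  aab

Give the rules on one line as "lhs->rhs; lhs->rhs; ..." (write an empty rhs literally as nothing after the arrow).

  | bbaba => baba => aaa => ε
  | aaaaa => aa
  | abbba => abba => aba => a
  | aabbabaabb => aababaabb => aabaabb => aaabb => bb => b

aaa->; aba->a; bab->aa; bb->b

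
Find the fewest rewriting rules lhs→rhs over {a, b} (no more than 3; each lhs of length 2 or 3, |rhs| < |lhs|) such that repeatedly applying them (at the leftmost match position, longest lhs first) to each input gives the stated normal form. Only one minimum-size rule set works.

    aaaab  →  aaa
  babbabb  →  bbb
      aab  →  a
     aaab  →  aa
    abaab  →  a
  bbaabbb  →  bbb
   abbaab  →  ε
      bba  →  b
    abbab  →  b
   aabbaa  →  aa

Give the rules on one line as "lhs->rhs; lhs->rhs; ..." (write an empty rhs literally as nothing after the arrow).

  | aaaab => aaa
  | babbabb => bbabb => bbb
  | aab => a
  | aaab => aa

ab->; ba->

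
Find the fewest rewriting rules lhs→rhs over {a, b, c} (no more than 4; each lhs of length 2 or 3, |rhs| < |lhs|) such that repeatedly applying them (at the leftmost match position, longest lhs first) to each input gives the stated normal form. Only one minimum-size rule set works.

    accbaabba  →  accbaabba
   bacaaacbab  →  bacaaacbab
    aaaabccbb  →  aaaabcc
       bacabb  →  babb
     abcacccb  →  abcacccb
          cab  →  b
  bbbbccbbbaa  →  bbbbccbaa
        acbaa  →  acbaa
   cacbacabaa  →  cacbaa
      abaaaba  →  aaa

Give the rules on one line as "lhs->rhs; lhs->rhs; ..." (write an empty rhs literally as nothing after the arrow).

aba->a; cab->b; cbb->c

  | accbaabba
  | bacaaacbab
  | aaaabccbb => aaaabcc
  | bacabb => babb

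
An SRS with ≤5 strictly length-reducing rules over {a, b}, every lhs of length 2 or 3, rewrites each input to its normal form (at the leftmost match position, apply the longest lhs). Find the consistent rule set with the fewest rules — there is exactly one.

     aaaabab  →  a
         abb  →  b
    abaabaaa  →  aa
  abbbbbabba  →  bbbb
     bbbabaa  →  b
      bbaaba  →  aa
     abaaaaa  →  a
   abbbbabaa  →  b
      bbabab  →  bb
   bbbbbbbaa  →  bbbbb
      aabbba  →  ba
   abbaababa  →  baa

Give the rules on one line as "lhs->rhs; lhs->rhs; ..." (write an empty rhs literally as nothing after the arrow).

  | aaaabab => aabab => aab => a
  | abb => b
  | abaabaaa => aabaaa => aaaa => aa
  | abbbbbabba => bbbbabba => bbbbba => bbbb

aaa->a; ab->; bab->a; bba->b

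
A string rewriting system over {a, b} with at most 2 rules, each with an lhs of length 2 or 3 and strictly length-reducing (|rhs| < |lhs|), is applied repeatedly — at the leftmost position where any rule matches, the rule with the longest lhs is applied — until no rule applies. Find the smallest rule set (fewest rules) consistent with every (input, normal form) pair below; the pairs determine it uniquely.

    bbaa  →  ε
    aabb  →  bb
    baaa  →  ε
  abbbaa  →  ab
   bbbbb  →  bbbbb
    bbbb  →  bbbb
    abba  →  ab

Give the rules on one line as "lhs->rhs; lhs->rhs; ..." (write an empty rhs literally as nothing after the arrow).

aa->; ba->

  | bbaa => ba => ε
  | aabb => bb
  | baaa => aa => ε
  | abbbaa => abba => ab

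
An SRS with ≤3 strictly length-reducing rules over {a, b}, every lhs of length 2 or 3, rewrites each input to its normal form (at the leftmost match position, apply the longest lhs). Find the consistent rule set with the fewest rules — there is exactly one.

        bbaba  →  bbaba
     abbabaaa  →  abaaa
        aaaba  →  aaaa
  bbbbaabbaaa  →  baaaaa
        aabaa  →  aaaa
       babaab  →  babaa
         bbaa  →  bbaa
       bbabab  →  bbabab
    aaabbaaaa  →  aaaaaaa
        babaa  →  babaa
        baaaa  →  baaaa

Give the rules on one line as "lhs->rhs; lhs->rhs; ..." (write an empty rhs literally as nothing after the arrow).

aab->aa; abb->; bbb->

  | bbaba
  | abbabaaa => abaaa
  | aaaba => aaaa
  | bbbbaabbaaa => baabbaaa => baabaaa => baaaaa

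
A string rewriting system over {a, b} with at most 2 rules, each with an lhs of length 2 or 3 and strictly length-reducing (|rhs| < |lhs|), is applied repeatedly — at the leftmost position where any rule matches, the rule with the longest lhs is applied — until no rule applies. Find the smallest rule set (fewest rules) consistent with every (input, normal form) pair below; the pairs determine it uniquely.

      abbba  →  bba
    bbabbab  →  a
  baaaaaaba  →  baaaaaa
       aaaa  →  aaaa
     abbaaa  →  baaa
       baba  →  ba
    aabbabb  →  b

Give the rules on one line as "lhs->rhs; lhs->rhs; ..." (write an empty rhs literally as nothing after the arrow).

ab->; bbb->a

  | abbba => bba
  | bbabbab => bbbab => aab => a
  | baaaaaaba => baaaaaa
  | aaaa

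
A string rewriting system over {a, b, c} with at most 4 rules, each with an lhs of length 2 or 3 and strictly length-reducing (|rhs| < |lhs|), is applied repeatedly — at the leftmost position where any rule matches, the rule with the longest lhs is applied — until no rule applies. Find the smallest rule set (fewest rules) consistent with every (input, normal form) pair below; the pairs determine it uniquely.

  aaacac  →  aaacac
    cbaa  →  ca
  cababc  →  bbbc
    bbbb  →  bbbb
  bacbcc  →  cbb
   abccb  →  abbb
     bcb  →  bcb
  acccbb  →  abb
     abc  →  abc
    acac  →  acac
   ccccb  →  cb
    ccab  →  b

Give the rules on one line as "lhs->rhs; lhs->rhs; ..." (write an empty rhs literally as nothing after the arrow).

  | aaacac
  | cbaa => ca
  | cababc => ccbbc => bbbc
  | bbbb

aba->cb; ba->; cc->b; ccc->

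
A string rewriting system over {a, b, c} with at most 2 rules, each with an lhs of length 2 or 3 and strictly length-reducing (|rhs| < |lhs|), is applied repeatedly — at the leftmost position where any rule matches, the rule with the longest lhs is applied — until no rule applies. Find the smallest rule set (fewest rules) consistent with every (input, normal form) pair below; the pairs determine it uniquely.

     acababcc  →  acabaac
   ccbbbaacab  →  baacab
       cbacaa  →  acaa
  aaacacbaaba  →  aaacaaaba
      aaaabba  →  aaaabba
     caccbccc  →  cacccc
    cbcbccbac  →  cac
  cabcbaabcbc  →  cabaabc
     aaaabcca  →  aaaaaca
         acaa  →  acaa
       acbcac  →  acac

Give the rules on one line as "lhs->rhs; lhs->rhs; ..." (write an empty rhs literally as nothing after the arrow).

  | acababcc => acabaac
  | ccbbbaacab => cbbaacab => baacab
  | cbacaa => acaa
  | aaacacbaaba => aaacaaaba

bcc->ac; cb->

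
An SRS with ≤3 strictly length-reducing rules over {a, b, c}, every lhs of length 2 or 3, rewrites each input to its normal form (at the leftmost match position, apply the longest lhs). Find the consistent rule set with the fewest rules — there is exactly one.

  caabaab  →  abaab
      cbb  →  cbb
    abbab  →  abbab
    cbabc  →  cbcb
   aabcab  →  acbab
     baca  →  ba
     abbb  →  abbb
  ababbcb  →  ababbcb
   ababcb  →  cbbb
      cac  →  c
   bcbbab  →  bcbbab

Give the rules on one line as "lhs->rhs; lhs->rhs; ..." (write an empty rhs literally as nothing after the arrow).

abc->cb; ca->

  | caabaab => abaab
  | cbb
  | abbab
  | cbabc => cbcb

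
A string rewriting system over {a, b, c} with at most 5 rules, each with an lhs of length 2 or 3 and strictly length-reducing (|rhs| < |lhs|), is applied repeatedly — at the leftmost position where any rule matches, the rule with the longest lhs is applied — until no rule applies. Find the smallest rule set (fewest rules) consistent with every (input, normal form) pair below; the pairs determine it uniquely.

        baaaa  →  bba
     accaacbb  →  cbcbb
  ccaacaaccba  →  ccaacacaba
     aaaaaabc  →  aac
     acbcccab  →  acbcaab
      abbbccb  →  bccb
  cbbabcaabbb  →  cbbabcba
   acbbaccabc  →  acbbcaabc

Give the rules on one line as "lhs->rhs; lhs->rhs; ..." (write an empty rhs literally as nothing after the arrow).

  | baaaa => bba
  | accaacbb => caaacbb => cbcbb
  | ccaacaaccba => ccaacacaba
  | aaaaaabc => baaabc => bbbc => aac

aaa->b; acc->ca; bbb->aa; ccc->ca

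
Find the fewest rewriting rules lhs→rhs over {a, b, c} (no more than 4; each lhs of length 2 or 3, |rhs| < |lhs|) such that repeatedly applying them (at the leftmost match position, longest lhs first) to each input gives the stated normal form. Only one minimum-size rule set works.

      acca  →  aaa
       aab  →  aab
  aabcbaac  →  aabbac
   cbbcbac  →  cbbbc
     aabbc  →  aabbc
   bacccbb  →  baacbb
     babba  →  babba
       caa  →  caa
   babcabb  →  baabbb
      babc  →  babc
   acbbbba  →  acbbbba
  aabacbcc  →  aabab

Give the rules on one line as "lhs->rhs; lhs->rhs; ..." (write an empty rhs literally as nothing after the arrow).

  | acca => aaa
  | aab
  | aabcbaac => aabbac
  | cbbcbac => cbbbc

bca->ab; cba->b; cc->a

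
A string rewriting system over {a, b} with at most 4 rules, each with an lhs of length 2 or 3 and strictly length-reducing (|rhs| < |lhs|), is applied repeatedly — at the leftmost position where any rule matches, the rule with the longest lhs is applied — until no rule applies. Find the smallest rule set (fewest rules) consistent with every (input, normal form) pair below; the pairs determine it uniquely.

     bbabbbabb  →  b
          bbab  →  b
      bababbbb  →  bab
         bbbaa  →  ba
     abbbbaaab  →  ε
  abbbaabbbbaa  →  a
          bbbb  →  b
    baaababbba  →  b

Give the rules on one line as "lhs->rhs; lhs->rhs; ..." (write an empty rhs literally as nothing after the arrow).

aab->; aba->a; bb->b; bba->b

  | bbabbbabb => bbbbabb => bbbabb => bbabb => bbb => bb => b
  | bbab => bb => b
  | bababbbb => babbbb => babbb => babb => bab
  | bbbaa => bbaa => ba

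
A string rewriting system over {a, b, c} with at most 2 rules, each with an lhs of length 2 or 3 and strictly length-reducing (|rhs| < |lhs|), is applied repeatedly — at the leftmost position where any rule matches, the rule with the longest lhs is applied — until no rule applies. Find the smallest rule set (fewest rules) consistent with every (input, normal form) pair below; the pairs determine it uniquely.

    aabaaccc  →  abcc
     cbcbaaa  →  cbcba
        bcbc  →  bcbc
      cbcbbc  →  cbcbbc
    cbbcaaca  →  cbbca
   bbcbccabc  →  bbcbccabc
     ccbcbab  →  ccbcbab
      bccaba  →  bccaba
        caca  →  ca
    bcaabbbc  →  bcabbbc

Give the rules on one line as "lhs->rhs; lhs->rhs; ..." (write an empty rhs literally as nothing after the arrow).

  | aabaaccc => abaaccc => abaccc => abcc
  | cbcbaaa => cbcbaa => cbcba
  | bcbc
  | cbcbbc

aa->a; ac->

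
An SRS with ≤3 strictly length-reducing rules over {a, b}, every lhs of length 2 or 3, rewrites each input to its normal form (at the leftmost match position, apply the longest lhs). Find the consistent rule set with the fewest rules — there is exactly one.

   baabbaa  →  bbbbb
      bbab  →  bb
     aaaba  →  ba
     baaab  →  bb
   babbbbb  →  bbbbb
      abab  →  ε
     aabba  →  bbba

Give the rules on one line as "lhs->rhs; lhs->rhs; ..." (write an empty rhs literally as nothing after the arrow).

aa->b; ab->

  | baabbaa => bbbbaa => bbbbb
  | bbab => bb
  | aaaba => baba => ba
  | baaab => bbab => bb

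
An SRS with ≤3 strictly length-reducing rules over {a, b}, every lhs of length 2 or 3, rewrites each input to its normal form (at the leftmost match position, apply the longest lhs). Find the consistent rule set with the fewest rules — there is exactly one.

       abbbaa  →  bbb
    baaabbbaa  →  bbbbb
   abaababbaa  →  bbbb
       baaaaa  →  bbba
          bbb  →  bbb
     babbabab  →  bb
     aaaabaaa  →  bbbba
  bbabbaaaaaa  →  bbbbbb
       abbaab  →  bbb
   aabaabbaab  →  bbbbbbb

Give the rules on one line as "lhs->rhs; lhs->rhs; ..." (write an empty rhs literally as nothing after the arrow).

aa->b; ab->

  | abbbaa => bbaa => bbb
  | baaabbbaa => bbabbbaa => bbbbaa => bbbbb
  | abaababbaa => aababbaa => bbabbaa => bbbaa => bbbb
  | baaaaa => bbaaa => bbba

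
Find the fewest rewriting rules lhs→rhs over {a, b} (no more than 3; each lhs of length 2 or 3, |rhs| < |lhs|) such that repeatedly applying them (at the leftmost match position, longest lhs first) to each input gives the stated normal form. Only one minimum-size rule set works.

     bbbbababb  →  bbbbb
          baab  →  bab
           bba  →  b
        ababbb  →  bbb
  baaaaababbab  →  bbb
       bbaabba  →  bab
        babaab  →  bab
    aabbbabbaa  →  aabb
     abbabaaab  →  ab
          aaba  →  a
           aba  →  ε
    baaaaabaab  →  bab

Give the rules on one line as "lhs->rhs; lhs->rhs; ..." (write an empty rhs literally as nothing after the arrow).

aba->; baa->ba; bba->b

  | bbbbababb => bbbbabb => bbbbb
  | baab => bab
  | bba => b
  | ababbb => bbb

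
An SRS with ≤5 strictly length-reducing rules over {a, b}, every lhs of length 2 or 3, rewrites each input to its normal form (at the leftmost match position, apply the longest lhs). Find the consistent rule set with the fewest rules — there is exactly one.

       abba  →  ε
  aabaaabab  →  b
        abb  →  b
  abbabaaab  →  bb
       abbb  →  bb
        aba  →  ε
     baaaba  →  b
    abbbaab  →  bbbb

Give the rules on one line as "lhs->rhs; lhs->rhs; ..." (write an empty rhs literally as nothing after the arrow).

  | abba => ba => ε
  | aabaaabab => aabaabab => aababab => aabbab => abab => abb => b
  | abb => b
  | abbabaaab => babaaab => baaab => bbab => bb

ab->; aba->ab; ba->; baa->bb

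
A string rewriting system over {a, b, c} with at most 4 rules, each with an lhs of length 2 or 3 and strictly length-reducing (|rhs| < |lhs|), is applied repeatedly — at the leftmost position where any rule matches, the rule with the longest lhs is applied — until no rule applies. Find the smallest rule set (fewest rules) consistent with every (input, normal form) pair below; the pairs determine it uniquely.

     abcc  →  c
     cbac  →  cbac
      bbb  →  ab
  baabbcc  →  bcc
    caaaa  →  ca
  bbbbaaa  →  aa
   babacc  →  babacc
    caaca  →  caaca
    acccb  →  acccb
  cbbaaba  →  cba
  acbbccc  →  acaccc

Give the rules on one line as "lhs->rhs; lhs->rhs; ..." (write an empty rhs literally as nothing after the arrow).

aaa->; abc->; bb->a

  | abcc => c
  | cbac
  | bbb => ab
  | baabbcc => baaacc => bcc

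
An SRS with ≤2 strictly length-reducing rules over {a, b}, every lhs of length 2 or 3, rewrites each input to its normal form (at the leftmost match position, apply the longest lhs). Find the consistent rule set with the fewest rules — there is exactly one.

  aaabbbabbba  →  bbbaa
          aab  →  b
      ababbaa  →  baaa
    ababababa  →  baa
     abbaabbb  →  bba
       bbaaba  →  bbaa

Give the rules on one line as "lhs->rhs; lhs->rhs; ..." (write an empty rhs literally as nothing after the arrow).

ab->b; bab->ba

  | aaabbbabbba => aabbbabbba => abbbabbba => bbbabbba => bbbabba => bbbaba => bbbaa
  | aab => ab => b
  | ababbaa => babbaa => babaa => baaa
  | ababababa => babababa => baababa => bababa => baaba => baba => baa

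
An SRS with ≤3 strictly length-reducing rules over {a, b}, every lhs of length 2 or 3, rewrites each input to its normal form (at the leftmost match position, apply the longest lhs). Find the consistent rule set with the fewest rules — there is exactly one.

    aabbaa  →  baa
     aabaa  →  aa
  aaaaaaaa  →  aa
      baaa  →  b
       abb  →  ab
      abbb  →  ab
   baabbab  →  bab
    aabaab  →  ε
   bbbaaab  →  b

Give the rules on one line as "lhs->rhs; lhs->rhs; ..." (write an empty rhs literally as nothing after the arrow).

aaa->; aab->; bb->b

  | aabbaa => baa
  | aabaa => aa
  | aaaaaaaa => aaaaa => aa
  | baaa => b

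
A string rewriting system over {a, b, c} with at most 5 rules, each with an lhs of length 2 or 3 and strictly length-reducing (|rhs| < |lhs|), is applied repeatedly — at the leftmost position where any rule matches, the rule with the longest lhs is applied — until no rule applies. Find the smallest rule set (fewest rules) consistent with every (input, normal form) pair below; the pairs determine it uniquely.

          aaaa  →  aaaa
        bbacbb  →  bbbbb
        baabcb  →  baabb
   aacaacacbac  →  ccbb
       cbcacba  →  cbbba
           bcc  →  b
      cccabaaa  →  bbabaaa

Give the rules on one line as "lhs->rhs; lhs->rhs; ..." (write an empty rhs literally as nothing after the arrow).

ac->c; acb->bb; bc->b; ccc->bb

  | aaaa
  | bbacbb => bbbbb
  | baabcb => baabb
  | aacaacacbac => acaacacbac => caacacbac => cacacbac => ccacbac => ccbbac => ccbbc => ccbb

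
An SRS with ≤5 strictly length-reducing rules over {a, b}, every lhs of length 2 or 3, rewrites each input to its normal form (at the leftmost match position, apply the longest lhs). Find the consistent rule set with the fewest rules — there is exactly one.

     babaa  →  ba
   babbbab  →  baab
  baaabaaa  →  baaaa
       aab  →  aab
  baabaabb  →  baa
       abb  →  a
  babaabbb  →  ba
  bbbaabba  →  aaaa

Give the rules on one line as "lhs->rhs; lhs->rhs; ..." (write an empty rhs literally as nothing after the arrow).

  | babaa => ba
  | babbbab => baab
  | baaabaaa => baaaa
  | aab

aba->; bb->; bba->aa; bbb->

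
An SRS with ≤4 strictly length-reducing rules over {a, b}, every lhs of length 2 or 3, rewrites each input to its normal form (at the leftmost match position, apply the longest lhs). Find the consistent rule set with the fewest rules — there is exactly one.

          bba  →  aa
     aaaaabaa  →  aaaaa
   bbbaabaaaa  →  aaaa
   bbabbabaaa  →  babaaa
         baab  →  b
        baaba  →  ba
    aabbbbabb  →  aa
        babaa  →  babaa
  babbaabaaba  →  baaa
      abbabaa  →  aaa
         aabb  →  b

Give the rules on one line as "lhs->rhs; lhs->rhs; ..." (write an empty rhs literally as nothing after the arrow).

aab->; bb->a; bbb->

  | bba => aa
  | aaaaabaa => aaaaa
  | bbbaabaaaa => aabaaaa => aaaa
  | bbabbabaaa => aabbabaaa => babaaa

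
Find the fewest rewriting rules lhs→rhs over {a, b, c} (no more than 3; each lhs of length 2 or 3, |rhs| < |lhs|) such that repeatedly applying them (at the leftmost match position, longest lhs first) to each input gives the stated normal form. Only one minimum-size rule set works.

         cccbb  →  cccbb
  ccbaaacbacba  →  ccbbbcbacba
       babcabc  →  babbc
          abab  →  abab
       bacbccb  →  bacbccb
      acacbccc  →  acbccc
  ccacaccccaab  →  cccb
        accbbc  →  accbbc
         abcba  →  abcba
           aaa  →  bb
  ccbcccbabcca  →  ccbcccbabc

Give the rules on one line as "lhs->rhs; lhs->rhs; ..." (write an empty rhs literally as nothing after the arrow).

  | cccbb
  | ccbaaacbacba => ccbbbcbacba
  | babcabc => babbc
  | abab

aaa->bb; ca->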